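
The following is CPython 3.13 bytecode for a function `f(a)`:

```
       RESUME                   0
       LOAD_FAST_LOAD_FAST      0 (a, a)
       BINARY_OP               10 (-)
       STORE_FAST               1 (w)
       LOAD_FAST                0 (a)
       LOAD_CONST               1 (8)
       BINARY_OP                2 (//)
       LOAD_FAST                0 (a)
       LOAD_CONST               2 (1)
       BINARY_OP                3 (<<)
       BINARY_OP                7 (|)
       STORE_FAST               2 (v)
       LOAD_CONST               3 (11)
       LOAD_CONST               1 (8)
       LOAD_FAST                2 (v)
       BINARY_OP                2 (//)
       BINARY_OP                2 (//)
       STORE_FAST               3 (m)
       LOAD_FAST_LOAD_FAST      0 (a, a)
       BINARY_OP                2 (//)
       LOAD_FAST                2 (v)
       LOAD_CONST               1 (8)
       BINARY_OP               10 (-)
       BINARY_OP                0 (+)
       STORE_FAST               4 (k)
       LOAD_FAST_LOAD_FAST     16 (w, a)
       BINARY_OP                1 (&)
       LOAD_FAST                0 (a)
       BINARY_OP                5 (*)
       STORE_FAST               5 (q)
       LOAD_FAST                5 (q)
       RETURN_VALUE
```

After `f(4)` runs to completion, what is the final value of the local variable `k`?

LOAD_FAST_LOAD_FAST a,a → push 4,4. Stack: [4, 4]
BINARY_OP - → 4 - 4 = 0. Stack: [0]
STORE_FAST w → w=0. Stack: []
LOAD_FAST a → push 4. Stack: [4]
LOAD_CONST → push 8. Stack: [4, 8]
BINARY_OP // → 4 // 8 = 0. Stack: [0]
LOAD_FAST a → push 4. Stack: [0, 4]
LOAD_CONST → push 1. Stack: [0, 4, 1]
BINARY_OP << → 4 << 1 = 8. Stack: [0, 8]
BINARY_OP | → 0 | 8 = 8. Stack: [8]
STORE_FAST v → v=8. Stack: []
LOAD_CONST → push 11. Stack: [11]
LOAD_CONST → push 8. Stack: [11, 8]
LOAD_FAST v → push 8. Stack: [11, 8, 8]
BINARY_OP // → 8 // 8 = 1. Stack: [11, 1]
BINARY_OP // → 11 // 1 = 11. Stack: [11]
STORE_FAST m → m=11. Stack: []
LOAD_FAST_LOAD_FAST a,a → push 4,4. Stack: [4, 4]
BINARY_OP // → 4 // 4 = 1. Stack: [1]
LOAD_FAST v → push 8. Stack: [1, 8]
LOAD_CONST → push 8. Stack: [1, 8, 8]
BINARY_OP - → 8 - 8 = 0. Stack: [1, 0]
BINARY_OP + → 1 + 0 = 1. Stack: [1]
STORE_FAST k → k=1. Stack: []
LOAD_FAST_LOAD_FAST w,a → push 0,4. Stack: [0, 4]
BINARY_OP & → 0 & 4 = 0. Stack: [0]
LOAD_FAST a → push 4. Stack: [0, 4]
BINARY_OP * → 0 * 4 = 0. Stack: [0]
STORE_FAST q → q=0. Stack: []
LOAD_FAST q → push 0. Stack: [0]
RETURN_VALUE → return 0.

1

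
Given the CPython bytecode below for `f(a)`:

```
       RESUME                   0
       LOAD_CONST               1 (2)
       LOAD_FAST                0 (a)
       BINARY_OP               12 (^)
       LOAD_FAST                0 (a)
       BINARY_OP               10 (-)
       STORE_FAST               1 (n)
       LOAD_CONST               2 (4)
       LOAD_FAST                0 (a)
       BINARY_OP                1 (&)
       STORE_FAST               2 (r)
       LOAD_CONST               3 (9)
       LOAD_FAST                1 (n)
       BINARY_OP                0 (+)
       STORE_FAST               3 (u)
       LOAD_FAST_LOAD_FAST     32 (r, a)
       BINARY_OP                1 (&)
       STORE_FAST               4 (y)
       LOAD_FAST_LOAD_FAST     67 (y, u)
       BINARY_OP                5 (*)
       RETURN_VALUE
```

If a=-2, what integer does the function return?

LOAD_CONST → push 2. Stack: [2]
LOAD_FAST a → push -2. Stack: [2, -2]
BINARY_OP ^ → 2 ^ -2 = -4. Stack: [-4]
LOAD_FAST a → push -2. Stack: [-4, -2]
BINARY_OP - → -4 - -2 = -2. Stack: [-2]
STORE_FAST n → n=-2. Stack: []
LOAD_CONST → push 4. Stack: [4]
LOAD_FAST a → push -2. Stack: [4, -2]
BINARY_OP & → 4 & -2 = 4. Stack: [4]
STORE_FAST r → r=4. Stack: []
LOAD_CONST → push 9. Stack: [9]
LOAD_FAST n → push -2. Stack: [9, -2]
BINARY_OP + → 9 + -2 = 7. Stack: [7]
STORE_FAST u → u=7. Stack: []
LOAD_FAST_LOAD_FAST r,a → push 4,-2. Stack: [4, -2]
BINARY_OP & → 4 & -2 = 4. Stack: [4]
STORE_FAST y → y=4. Stack: []
LOAD_FAST_LOAD_FAST y,u → push 4,7. Stack: [4, 7]
BINARY_OP * → 4 * 7 = 28. Stack: [28]
RETURN_VALUE → return 28.

28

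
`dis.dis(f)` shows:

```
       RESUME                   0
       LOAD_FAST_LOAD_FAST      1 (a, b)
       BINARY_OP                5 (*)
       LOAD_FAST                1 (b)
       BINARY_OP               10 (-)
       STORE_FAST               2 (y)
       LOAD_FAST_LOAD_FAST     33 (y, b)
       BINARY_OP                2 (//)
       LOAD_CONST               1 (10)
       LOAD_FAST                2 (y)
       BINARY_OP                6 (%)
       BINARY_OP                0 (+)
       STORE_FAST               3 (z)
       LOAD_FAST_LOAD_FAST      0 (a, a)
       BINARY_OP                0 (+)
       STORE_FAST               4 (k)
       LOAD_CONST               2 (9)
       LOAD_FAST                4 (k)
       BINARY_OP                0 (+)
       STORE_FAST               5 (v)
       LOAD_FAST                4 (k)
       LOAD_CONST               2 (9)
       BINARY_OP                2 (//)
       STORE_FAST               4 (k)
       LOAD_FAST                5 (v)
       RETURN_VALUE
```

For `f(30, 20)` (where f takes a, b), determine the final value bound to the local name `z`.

LOAD_FAST_LOAD_FAST a,b → push 30,20. Stack: [30, 20]
BINARY_OP * → 30 * 20 = 600. Stack: [600]
LOAD_FAST b → push 20. Stack: [600, 20]
BINARY_OP - → 600 - 20 = 580. Stack: [580]
STORE_FAST y → y=580. Stack: []
LOAD_FAST_LOAD_FAST y,b → push 580,20. Stack: [580, 20]
BINARY_OP // → 580 // 20 = 29. Stack: [29]
LOAD_CONST → push 10. Stack: [29, 10]
LOAD_FAST y → push 580. Stack: [29, 10, 580]
BINARY_OP % → 10 % 580 = 10. Stack: [29, 10]
BINARY_OP + → 29 + 10 = 39. Stack: [39]
STORE_FAST z → z=39. Stack: []
LOAD_FAST_LOAD_FAST a,a → push 30,30. Stack: [30, 30]
BINARY_OP + → 30 + 30 = 60. Stack: [60]
STORE_FAST k → k=60. Stack: []
LOAD_CONST → push 9. Stack: [9]
LOAD_FAST k → push 60. Stack: [9, 60]
BINARY_OP + → 9 + 60 = 69. Stack: [69]
STORE_FAST v → v=69. Stack: []
LOAD_FAST k → push 60. Stack: [60]
LOAD_CONST → push 9. Stack: [60, 9]
BINARY_OP // → 60 // 9 = 6. Stack: [6]
STORE_FAST k → k=6. Stack: []
LOAD_FAST v → push 69. Stack: [69]
RETURN_VALUE → return 69.

39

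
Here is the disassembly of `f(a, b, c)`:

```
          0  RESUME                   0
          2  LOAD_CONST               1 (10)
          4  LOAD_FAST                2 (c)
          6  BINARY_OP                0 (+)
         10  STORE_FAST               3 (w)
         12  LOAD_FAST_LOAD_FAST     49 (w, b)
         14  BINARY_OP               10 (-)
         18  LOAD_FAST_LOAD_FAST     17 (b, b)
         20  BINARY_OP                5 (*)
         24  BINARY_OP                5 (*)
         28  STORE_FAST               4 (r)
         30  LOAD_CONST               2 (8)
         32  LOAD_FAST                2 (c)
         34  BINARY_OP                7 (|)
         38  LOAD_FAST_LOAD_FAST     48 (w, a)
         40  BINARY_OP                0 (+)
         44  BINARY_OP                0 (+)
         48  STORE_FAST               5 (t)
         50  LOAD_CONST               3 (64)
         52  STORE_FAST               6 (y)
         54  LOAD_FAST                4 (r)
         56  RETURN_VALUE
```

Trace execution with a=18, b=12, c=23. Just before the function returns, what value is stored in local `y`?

LOAD_CONST → push 10. Stack: [10]
LOAD_FAST c → push 23. Stack: [10, 23]
BINARY_OP + → 10 + 23 = 33. Stack: [33]
STORE_FAST w → w=33. Stack: []
LOAD_FAST_LOAD_FAST w,b → push 33,12. Stack: [33, 12]
BINARY_OP - → 33 - 12 = 21. Stack: [21]
LOAD_FAST_LOAD_FAST b,b → push 12,12. Stack: [21, 12, 12]
BINARY_OP * → 12 * 12 = 144. Stack: [21, 144]
BINARY_OP * → 21 * 144 = 3024. Stack: [3024]
STORE_FAST r → r=3024. Stack: []
LOAD_CONST → push 8. Stack: [8]
LOAD_FAST c → push 23. Stack: [8, 23]
BINARY_OP | → 8 | 23 = 31. Stack: [31]
LOAD_FAST_LOAD_FAST w,a → push 33,18. Stack: [31, 33, 18]
BINARY_OP + → 33 + 18 = 51. Stack: [31, 51]
BINARY_OP + → 31 + 51 = 82. Stack: [82]
STORE_FAST t → t=82. Stack: []
LOAD_CONST → push 64. Stack: [64]
STORE_FAST y → y=64. Stack: []
LOAD_FAST r → push 3024. Stack: [3024]
RETURN_VALUE → return 3024.

64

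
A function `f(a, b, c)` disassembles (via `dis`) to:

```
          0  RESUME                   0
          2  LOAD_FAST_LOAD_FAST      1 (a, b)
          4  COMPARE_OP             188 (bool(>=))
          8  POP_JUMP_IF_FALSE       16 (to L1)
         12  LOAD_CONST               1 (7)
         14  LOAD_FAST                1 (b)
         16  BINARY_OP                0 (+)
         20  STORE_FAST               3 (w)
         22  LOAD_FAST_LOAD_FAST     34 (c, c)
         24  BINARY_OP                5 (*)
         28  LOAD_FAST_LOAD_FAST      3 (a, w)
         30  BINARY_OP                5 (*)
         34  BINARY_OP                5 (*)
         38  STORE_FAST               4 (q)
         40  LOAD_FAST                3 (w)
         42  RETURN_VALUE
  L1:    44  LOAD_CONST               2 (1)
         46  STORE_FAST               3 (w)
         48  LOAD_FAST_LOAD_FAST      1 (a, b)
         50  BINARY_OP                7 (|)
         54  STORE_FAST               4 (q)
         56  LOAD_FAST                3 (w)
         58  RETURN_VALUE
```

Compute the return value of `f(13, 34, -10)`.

LOAD_FAST_LOAD_FAST a,b → push 13,34. Stack: [13, 34]
COMPARE_OP bool(>=) → 13 vs 34 = False. Stack: [False]
POP_JUMP_IF_FALSE → pop False; jump. Stack: []
LOAD_CONST → push 1. Stack: [1]
STORE_FAST w → w=1. Stack: []
LOAD_FAST_LOAD_FAST a,b → push 13,34. Stack: [13, 34]
BINARY_OP | → 13 | 34 = 47. Stack: [47]
STORE_FAST q → q=47. Stack: []
LOAD_FAST w → push 1. Stack: [1]
RETURN_VALUE → return 1.

1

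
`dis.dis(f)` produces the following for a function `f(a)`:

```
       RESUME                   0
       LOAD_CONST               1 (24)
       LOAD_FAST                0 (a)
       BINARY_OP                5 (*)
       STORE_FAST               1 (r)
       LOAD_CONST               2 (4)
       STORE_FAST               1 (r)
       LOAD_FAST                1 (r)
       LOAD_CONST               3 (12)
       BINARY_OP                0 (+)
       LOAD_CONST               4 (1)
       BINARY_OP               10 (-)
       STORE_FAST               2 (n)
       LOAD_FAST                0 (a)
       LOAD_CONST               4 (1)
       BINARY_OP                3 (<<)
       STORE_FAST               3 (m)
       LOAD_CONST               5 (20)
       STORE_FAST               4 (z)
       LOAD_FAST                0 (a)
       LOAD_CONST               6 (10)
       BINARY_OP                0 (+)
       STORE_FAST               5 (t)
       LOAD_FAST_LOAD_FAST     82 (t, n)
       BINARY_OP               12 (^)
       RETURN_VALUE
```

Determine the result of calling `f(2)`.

LOAD_CONST → push 24. Stack: [24]
LOAD_FAST a → push 2. Stack: [24, 2]
BINARY_OP * → 24 * 2 = 48. Stack: [48]
STORE_FAST r → r=48. Stack: []
LOAD_CONST → push 4. Stack: [4]
STORE_FAST r → r=4. Stack: []
LOAD_FAST r → push 4. Stack: [4]
LOAD_CONST → push 12. Stack: [4, 12]
BINARY_OP + → 4 + 12 = 16. Stack: [16]
LOAD_CONST → push 1. Stack: [16, 1]
BINARY_OP - → 16 - 1 = 15. Stack: [15]
STORE_FAST n → n=15. Stack: []
LOAD_FAST a → push 2. Stack: [2]
LOAD_CONST → push 1. Stack: [2, 1]
BINARY_OP << → 2 << 1 = 4. Stack: [4]
STORE_FAST m → m=4. Stack: []
LOAD_CONST → push 20. Stack: [20]
STORE_FAST z → z=20. Stack: []
LOAD_FAST a → push 2. Stack: [2]
LOAD_CONST → push 10. Stack: [2, 10]
BINARY_OP + → 2 + 10 = 12. Stack: [12]
STORE_FAST t → t=12. Stack: []
LOAD_FAST_LOAD_FAST t,n → push 12,15. Stack: [12, 15]
BINARY_OP ^ → 12 ^ 15 = 3. Stack: [3]
RETURN_VALUE → return 3.

3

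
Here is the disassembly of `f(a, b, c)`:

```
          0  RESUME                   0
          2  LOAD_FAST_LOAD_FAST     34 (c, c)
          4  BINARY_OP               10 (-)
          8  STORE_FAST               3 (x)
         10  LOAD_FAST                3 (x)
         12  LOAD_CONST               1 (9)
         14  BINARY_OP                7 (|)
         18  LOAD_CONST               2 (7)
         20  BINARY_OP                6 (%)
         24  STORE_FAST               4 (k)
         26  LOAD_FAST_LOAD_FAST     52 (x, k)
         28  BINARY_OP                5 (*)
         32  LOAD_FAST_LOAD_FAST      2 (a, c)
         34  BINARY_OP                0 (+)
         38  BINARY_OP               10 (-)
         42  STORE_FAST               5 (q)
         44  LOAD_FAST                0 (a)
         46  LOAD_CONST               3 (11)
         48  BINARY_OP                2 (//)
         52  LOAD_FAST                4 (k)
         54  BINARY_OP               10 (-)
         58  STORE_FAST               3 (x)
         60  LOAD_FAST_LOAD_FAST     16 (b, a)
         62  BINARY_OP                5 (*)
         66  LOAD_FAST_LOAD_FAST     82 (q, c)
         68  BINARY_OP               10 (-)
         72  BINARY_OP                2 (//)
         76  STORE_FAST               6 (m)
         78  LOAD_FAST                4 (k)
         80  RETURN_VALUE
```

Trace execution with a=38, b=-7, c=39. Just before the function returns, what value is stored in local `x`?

1

LOAD_FAST_LOAD_FAST c,c → push 39,39. Stack: [39, 39]
BINARY_OP - → 39 - 39 = 0. Stack: [0]
STORE_FAST x → x=0. Stack: []
LOAD_FAST x → push 0. Stack: [0]
LOAD_CONST → push 9. Stack: [0, 9]
BINARY_OP | → 0 | 9 = 9. Stack: [9]
LOAD_CONST → push 7. Stack: [9, 7]
BINARY_OP % → 9 % 7 = 2. Stack: [2]
STORE_FAST k → k=2. Stack: []
LOAD_FAST_LOAD_FAST x,k → push 0,2. Stack: [0, 2]
BINARY_OP * → 0 * 2 = 0. Stack: [0]
LOAD_FAST_LOAD_FAST a,c → push 38,39. Stack: [0, 38, 39]
BINARY_OP + → 38 + 39 = 77. Stack: [0, 77]
BINARY_OP - → 0 - 77 = -77. Stack: [-77]
STORE_FAST q → q=-77. Stack: []
LOAD_FAST a → push 38. Stack: [38]
LOAD_CONST → push 11. Stack: [38, 11]
BINARY_OP // → 38 // 11 = 3. Stack: [3]
LOAD_FAST k → push 2. Stack: [3, 2]
BINARY_OP - → 3 - 2 = 1. Stack: [1]
STORE_FAST x → x=1. Stack: []
LOAD_FAST_LOAD_FAST b,a → push -7,38. Stack: [-7, 38]
BINARY_OP * → -7 * 38 = -266. Stack: [-266]
LOAD_FAST_LOAD_FAST q,c → push -77,39. Stack: [-266, -77, 39]
BINARY_OP - → -77 - 39 = -116. Stack: [-266, -116]
BINARY_OP // → -266 // -116 = 2. Stack: [2]
STORE_FAST m → m=2. Stack: []
LOAD_FAST k → push 2. Stack: [2]
RETURN_VALUE → return 2.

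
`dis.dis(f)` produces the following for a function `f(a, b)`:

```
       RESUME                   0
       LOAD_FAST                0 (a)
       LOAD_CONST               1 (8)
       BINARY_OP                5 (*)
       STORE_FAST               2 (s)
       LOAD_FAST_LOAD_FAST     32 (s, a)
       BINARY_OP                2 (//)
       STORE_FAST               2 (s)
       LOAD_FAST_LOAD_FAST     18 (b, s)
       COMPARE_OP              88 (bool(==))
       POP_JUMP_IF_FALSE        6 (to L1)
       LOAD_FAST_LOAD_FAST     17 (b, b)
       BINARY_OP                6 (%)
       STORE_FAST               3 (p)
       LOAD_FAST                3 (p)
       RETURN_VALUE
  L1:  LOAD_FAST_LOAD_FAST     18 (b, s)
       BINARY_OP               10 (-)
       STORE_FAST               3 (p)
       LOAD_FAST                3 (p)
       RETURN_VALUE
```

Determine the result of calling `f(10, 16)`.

LOAD_FAST a → push 10. Stack: [10]
LOAD_CONST → push 8. Stack: [10, 8]
BINARY_OP * → 10 * 8 = 80. Stack: [80]
STORE_FAST s → s=80. Stack: []
LOAD_FAST_LOAD_FAST s,a → push 80,10. Stack: [80, 10]
BINARY_OP // → 80 // 10 = 8. Stack: [8]
STORE_FAST s → s=8. Stack: []
LOAD_FAST_LOAD_FAST b,s → push 16,8. Stack: [16, 8]
COMPARE_OP bool(==) → 16 vs 8 = False. Stack: [False]
POP_JUMP_IF_FALSE → pop False; jump. Stack: []
LOAD_FAST_LOAD_FAST b,s → push 16,8. Stack: [16, 8]
BINARY_OP - → 16 - 8 = 8. Stack: [8]
STORE_FAST p → p=8. Stack: []
LOAD_FAST p → push 8. Stack: [8]
RETURN_VALUE → return 8.

8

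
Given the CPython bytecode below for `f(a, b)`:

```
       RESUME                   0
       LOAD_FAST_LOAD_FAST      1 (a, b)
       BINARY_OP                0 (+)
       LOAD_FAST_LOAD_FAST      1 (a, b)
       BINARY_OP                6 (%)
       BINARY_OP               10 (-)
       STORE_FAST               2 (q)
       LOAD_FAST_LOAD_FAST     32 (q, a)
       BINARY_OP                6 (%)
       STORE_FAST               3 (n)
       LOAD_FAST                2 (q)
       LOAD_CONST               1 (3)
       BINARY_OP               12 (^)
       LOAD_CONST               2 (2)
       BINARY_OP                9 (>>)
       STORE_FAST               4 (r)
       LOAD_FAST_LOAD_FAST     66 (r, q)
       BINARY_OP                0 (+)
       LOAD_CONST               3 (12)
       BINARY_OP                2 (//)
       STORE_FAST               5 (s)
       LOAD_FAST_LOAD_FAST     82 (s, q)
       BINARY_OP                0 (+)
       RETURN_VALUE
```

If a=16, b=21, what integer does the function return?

LOAD_FAST_LOAD_FAST a,b → push 16,21. Stack: [16, 21]
BINARY_OP + → 16 + 21 = 37. Stack: [37]
LOAD_FAST_LOAD_FAST a,b → push 16,21. Stack: [37, 16, 21]
BINARY_OP % → 16 % 21 = 16. Stack: [37, 16]
BINARY_OP - → 37 - 16 = 21. Stack: [21]
STORE_FAST q → q=21. Stack: []
LOAD_FAST_LOAD_FAST q,a → push 21,16. Stack: [21, 16]
BINARY_OP % → 21 % 16 = 5. Stack: [5]
STORE_FAST n → n=5. Stack: []
LOAD_FAST q → push 21. Stack: [21]
LOAD_CONST → push 3. Stack: [21, 3]
BINARY_OP ^ → 21 ^ 3 = 22. Stack: [22]
LOAD_CONST → push 2. Stack: [22, 2]
BINARY_OP >> → 22 >> 2 = 5. Stack: [5]
STORE_FAST r → r=5. Stack: []
LOAD_FAST_LOAD_FAST r,q → push 5,21. Stack: [5, 21]
BINARY_OP + → 5 + 21 = 26. Stack: [26]
LOAD_CONST → push 12. Stack: [26, 12]
BINARY_OP // → 26 // 12 = 2. Stack: [2]
STORE_FAST s → s=2. Stack: []
LOAD_FAST_LOAD_FAST s,q → push 2,21. Stack: [2, 21]
BINARY_OP + → 2 + 21 = 23. Stack: [23]
RETURN_VALUE → return 23.

23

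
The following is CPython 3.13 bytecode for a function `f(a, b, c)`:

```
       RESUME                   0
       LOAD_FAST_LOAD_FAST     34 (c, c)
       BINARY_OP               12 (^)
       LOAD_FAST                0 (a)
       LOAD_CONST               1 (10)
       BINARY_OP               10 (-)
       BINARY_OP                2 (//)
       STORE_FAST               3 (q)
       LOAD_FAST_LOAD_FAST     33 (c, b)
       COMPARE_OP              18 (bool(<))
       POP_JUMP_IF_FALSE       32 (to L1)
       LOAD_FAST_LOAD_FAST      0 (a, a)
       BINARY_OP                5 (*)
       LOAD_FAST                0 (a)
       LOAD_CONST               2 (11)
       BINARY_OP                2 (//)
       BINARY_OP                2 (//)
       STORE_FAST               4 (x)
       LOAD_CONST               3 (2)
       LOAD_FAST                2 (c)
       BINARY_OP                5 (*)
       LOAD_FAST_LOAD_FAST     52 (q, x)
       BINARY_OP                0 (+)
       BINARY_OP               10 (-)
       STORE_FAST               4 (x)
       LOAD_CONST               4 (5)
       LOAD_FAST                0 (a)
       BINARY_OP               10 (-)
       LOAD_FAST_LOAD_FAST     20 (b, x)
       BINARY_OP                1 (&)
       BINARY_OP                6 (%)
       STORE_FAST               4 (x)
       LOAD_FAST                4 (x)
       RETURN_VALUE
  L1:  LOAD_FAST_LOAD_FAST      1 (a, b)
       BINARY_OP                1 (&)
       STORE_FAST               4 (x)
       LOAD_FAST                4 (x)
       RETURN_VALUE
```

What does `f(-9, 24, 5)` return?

14

LOAD_FAST_LOAD_FAST c,c → push 5,5. Stack: [5, 5]
BINARY_OP ^ → 5 ^ 5 = 0. Stack: [0]
LOAD_FAST a → push -9. Stack: [0, -9]
LOAD_CONST → push 10. Stack: [0, -9, 10]
BINARY_OP - → -9 - 10 = -19. Stack: [0, -19]
BINARY_OP // → 0 // -19 = 0. Stack: [0]
STORE_FAST q → q=0. Stack: []
LOAD_FAST_LOAD_FAST c,b → push 5,24. Stack: [5, 24]
COMPARE_OP bool(<) → 5 vs 24 = True. Stack: [True]
POP_JUMP_IF_FALSE → pop True; no jump. Stack: []
LOAD_FAST_LOAD_FAST a,a → push -9,-9. Stack: [-9, -9]
BINARY_OP * → -9 * -9 = 81. Stack: [81]
LOAD_FAST a → push -9. Stack: [81, -9]
LOAD_CONST → push 11. Stack: [81, -9, 11]
BINARY_OP // → -9 // 11 = -1. Stack: [81, -1]
BINARY_OP // → 81 // -1 = -81. Stack: [-81]
STORE_FAST x → x=-81. Stack: []
LOAD_CONST → push 2. Stack: [2]
LOAD_FAST c → push 5. Stack: [2, 5]
BINARY_OP * → 2 * 5 = 10. Stack: [10]
LOAD_FAST_LOAD_FAST q,x → push 0,-81. Stack: [10, 0, -81]
BINARY_OP + → 0 + -81 = -81. Stack: [10, -81]
BINARY_OP - → 10 - -81 = 91. Stack: [91]
STORE_FAST x → x=91. Stack: []
LOAD_CONST → push 5. Stack: [5]
LOAD_FAST a → push -9. Stack: [5, -9]
BINARY_OP - → 5 - -9 = 14. Stack: [14]
LOAD_FAST_LOAD_FAST b,x → push 24,91. Stack: [14, 24, 91]
BINARY_OP & → 24 & 91 = 24. Stack: [14, 24]
BINARY_OP % → 14 % 24 = 14. Stack: [14]
STORE_FAST x → x=14. Stack: []
LOAD_FAST x → push 14. Stack: [14]
RETURN_VALUE → return 14.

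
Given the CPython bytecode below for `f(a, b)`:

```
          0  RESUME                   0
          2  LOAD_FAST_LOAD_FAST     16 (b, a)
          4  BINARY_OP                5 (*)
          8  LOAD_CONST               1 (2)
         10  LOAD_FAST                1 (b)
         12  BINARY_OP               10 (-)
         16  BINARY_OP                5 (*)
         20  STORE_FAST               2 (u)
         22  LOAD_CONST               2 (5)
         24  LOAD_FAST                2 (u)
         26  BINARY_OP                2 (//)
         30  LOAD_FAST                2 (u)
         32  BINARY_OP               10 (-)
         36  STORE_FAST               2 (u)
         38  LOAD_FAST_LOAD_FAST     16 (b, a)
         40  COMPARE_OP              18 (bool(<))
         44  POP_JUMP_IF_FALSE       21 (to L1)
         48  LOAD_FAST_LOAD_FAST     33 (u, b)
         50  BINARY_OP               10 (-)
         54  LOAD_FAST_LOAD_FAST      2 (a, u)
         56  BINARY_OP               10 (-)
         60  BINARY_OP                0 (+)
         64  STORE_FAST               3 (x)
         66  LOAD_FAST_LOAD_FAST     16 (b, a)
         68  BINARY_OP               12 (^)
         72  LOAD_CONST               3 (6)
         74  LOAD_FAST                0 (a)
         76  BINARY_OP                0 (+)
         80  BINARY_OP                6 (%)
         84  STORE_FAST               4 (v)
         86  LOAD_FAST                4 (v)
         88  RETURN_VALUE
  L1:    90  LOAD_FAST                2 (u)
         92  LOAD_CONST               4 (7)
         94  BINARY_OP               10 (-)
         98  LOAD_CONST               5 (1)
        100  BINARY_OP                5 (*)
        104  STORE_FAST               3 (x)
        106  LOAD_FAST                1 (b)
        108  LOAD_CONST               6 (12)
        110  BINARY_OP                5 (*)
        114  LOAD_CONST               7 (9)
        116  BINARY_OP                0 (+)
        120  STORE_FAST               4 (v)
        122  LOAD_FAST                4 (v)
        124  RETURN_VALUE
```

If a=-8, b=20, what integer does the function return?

249

LOAD_FAST_LOAD_FAST b,a → push 20,-8. Stack: [20, -8]
BINARY_OP * → 20 * -8 = -160. Stack: [-160]
LOAD_CONST → push 2. Stack: [-160, 2]
LOAD_FAST b → push 20. Stack: [-160, 2, 20]
BINARY_OP - → 2 - 20 = -18. Stack: [-160, -18]
BINARY_OP * → -160 * -18 = 2880. Stack: [2880]
STORE_FAST u → u=2880. Stack: []
LOAD_CONST → push 5. Stack: [5]
LOAD_FAST u → push 2880. Stack: [5, 2880]
BINARY_OP // → 5 // 2880 = 0. Stack: [0]
LOAD_FAST u → push 2880. Stack: [0, 2880]
BINARY_OP - → 0 - 2880 = -2880. Stack: [-2880]
STORE_FAST u → u=-2880. Stack: []
LOAD_FAST_LOAD_FAST b,a → push 20,-8. Stack: [20, -8]
COMPARE_OP bool(<) → 20 vs -8 = False. Stack: [False]
POP_JUMP_IF_FALSE → pop False; jump. Stack: []
LOAD_FAST u → push -2880. Stack: [-2880]
LOAD_CONST → push 7. Stack: [-2880, 7]
BINARY_OP - → -2880 - 7 = -2887. Stack: [-2887]
LOAD_CONST → push 1. Stack: [-2887, 1]
BINARY_OP * → -2887 * 1 = -2887. Stack: [-2887]
STORE_FAST x → x=-2887. Stack: []
LOAD_FAST b → push 20. Stack: [20]
LOAD_CONST → push 12. Stack: [20, 12]
BINARY_OP * → 20 * 12 = 240. Stack: [240]
LOAD_CONST → push 9. Stack: [240, 9]
BINARY_OP + → 240 + 9 = 249. Stack: [249]
STORE_FAST v → v=249. Stack: []
LOAD_FAST v → push 249. Stack: [249]
RETURN_VALUE → return 249.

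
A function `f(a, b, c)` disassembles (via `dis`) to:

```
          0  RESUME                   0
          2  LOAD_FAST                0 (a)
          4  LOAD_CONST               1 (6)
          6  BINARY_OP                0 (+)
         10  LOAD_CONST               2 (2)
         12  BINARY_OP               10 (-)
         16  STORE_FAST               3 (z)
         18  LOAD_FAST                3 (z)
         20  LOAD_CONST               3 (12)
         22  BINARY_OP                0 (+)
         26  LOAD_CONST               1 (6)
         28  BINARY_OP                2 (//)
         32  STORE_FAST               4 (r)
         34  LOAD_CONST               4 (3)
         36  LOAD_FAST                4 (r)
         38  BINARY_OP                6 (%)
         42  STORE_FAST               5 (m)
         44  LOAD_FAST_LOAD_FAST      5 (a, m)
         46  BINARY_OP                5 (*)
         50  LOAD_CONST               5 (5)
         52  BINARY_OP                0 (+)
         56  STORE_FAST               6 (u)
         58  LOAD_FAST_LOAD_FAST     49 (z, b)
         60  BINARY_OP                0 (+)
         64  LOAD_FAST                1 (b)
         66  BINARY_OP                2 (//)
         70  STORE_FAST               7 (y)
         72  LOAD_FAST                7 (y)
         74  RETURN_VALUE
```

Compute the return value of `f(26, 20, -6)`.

2

LOAD_FAST a → push 26. Stack: [26]
LOAD_CONST → push 6. Stack: [26, 6]
BINARY_OP + → 26 + 6 = 32. Stack: [32]
LOAD_CONST → push 2. Stack: [32, 2]
BINARY_OP - → 32 - 2 = 30. Stack: [30]
STORE_FAST z → z=30. Stack: []
LOAD_FAST z → push 30. Stack: [30]
LOAD_CONST → push 12. Stack: [30, 12]
BINARY_OP + → 30 + 12 = 42. Stack: [42]
LOAD_CONST → push 6. Stack: [42, 6]
BINARY_OP // → 42 // 6 = 7. Stack: [7]
STORE_FAST r → r=7. Stack: []
LOAD_CONST → push 3. Stack: [3]
LOAD_FAST r → push 7. Stack: [3, 7]
BINARY_OP % → 3 % 7 = 3. Stack: [3]
STORE_FAST m → m=3. Stack: []
LOAD_FAST_LOAD_FAST a,m → push 26,3. Stack: [26, 3]
BINARY_OP * → 26 * 3 = 78. Stack: [78]
LOAD_CONST → push 5. Stack: [78, 5]
BINARY_OP + → 78 + 5 = 83. Stack: [83]
STORE_FAST u → u=83. Stack: []
LOAD_FAST_LOAD_FAST z,b → push 30,20. Stack: [30, 20]
BINARY_OP + → 30 + 20 = 50. Stack: [50]
LOAD_FAST b → push 20. Stack: [50, 20]
BINARY_OP // → 50 // 20 = 2. Stack: [2]
STORE_FAST y → y=2. Stack: []
LOAD_FAST y → push 2. Stack: [2]
RETURN_VALUE → return 2.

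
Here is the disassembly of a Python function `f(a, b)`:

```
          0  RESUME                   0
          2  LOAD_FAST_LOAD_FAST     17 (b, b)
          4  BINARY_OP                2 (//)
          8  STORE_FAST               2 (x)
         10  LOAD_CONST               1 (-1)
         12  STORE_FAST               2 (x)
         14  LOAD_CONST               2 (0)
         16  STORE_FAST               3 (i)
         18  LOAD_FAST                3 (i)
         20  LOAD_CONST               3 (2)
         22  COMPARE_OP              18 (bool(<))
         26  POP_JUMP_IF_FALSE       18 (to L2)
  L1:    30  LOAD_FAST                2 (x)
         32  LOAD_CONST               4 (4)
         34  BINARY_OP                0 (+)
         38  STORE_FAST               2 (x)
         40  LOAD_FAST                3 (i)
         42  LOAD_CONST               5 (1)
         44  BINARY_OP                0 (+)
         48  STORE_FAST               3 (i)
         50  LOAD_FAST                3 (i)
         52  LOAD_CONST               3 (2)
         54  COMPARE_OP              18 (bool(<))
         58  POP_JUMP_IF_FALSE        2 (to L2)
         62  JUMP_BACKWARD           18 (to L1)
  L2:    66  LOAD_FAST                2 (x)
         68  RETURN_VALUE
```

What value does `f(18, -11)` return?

7

LOAD_FAST_LOAD_FAST b,b → push -11,-11. Stack: [-11, -11]
BINARY_OP // → -11 // -11 = 1. Stack: [1]
STORE_FAST x → x=1. Stack: []
LOAD_CONST → push -1. Stack: [-1]
STORE_FAST x → x=-1. Stack: []
LOAD_CONST → push 0. Stack: [0]
STORE_FAST i → i=0. Stack: []
LOAD_FAST i → push 0. Stack: [0]
LOAD_CONST → push 2. Stack: [0, 2]
COMPARE_OP bool(<) → 0 vs 2 = True. Stack: [True]
POP_JUMP_IF_FALSE → pop True; no jump. Stack: []
LOAD_FAST x → push -1. Stack: [-1]
LOAD_CONST → push 4. Stack: [-1, 4]
BINARY_OP + → -1 + 4 = 3. Stack: [3]
STORE_FAST x → x=3. Stack: []
LOAD_FAST i → push 0. Stack: [0]
LOAD_CONST → push 1. Stack: [0, 1]
BINARY_OP + → 0 + 1 = 1. Stack: [1]
STORE_FAST i → i=1. Stack: []
LOAD_FAST i → push 1. Stack: [1]
LOAD_CONST → push 2. Stack: [1, 2]
COMPARE_OP bool(<) → 1 vs 2 = True. Stack: [True]
POP_JUMP_IF_FALSE → pop True; no jump. Stack: []
LOAD_FAST x → push 3. Stack: [3]
LOAD_CONST → push 4. Stack: [3, 4]
BINARY_OP + → 3 + 4 = 7. Stack: [7]
STORE_FAST x → x=7. Stack: []
LOAD_FAST i → push 1. Stack: [1]
LOAD_CONST → push 1. Stack: [1, 1]
BINARY_OP + → 1 + 1 = 2. Stack: [2]
STORE_FAST i → i=2. Stack: []
LOAD_FAST i → push 2. Stack: [2]
LOAD_CONST → push 2. Stack: [2, 2]
COMPARE_OP bool(<) → 2 vs 2 = False. Stack: [False]
POP_JUMP_IF_FALSE → pop False; jump. Stack: []
LOAD_FAST x → push 7. Stack: [7]
RETURN_VALUE → return 7.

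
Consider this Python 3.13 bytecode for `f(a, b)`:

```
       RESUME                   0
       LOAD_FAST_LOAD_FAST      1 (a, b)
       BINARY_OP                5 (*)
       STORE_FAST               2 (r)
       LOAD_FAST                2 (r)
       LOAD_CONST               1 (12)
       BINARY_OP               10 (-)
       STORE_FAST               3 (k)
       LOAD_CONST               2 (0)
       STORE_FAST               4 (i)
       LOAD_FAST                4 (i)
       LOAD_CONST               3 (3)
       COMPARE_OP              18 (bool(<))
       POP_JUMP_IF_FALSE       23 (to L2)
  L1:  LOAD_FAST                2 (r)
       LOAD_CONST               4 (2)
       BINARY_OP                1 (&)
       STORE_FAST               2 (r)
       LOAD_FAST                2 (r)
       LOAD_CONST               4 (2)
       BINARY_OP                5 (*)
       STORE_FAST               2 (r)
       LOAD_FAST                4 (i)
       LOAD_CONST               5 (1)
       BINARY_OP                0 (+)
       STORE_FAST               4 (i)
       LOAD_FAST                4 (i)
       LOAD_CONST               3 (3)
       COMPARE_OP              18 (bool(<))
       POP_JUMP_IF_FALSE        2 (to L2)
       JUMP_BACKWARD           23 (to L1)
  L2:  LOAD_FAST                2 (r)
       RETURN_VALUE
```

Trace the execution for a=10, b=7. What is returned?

LOAD_FAST_LOAD_FAST a,b → push 10,7. Stack: [10, 7]
BINARY_OP * → 10 * 7 = 70. Stack: [70]
STORE_FAST r → r=70. Stack: []
LOAD_FAST r → push 70. Stack: [70]
LOAD_CONST → push 12. Stack: [70, 12]
BINARY_OP - → 70 - 12 = 58. Stack: [58]
STORE_FAST k → k=58. Stack: []
LOAD_CONST → push 0. Stack: [0]
STORE_FAST i → i=0. Stack: []
LOAD_FAST i → push 0. Stack: [0]
LOAD_CONST → push 3. Stack: [0, 3]
COMPARE_OP bool(<) → 0 vs 3 = True. Stack: [True]
POP_JUMP_IF_FALSE → pop True; no jump. Stack: []
LOAD_FAST r → push 70. Stack: [70]
LOAD_CONST → push 2. Stack: [70, 2]
BINARY_OP & → 70 & 2 = 2. Stack: [2]
STORE_FAST r → r=2. Stack: []
LOAD_FAST r → push 2. Stack: [2]
LOAD_CONST → push 2. Stack: [2, 2]
BINARY_OP * → 2 * 2 = 4. Stack: [4]
STORE_FAST r → r=4. Stack: []
LOAD_FAST i → push 0. Stack: [0]
LOAD_CONST → push 1. Stack: [0, 1]
BINARY_OP + → 0 + 1 = 1. Stack: [1]
STORE_FAST i → i=1. Stack: []
LOAD_FAST i → push 1. Stack: [1]
LOAD_CONST → push 3. Stack: [1, 3]
COMPARE_OP bool(<) → 1 vs 3 = True. Stack: [True]
POP_JUMP_IF_FALSE → pop True; no jump. Stack: []
LOAD_FAST r → push 4. Stack: [4]
LOAD_CONST → push 2. Stack: [4, 2]
BINARY_OP & → 4 & 2 = 0. Stack: [0]
STORE_FAST r → r=0. Stack: []
LOAD_FAST r → push 0. Stack: [0]
LOAD_CONST → push 2. Stack: [0, 2]
BINARY_OP * → 0 * 2 = 0. Stack: [0]
STORE_FAST r → r=0. Stack: []
LOAD_FAST i → push 1. Stack: [1]
LOAD_CONST → push 1. Stack: [1, 1]
BINARY_OP + → 1 + 1 = 2. Stack: [2]
STORE_FAST i → i=2. Stack: []
LOAD_FAST i → push 2. Stack: [2]
LOAD_CONST → push 3. Stack: [2, 3]
COMPARE_OP bool(<) → 2 vs 3 = True. Stack: [True]
POP_JUMP_IF_FALSE → pop True; no jump. Stack: []
LOAD_FAST r → push 0. Stack: [0]
LOAD_CONST → push 2. Stack: [0, 2]
BINARY_OP & → 0 & 2 = 0. Stack: [0]
STORE_FAST r → r=0. Stack: []
LOAD_FAST r → push 0. Stack: [0]
LOAD_CONST → push 2. Stack: [0, 2]
BINARY_OP * → 0 * 2 = 0. Stack: [0]
STORE_FAST r → r=0. Stack: []
LOAD_FAST i → push 2. Stack: [2]
LOAD_CONST → push 1. Stack: [2, 1]
BINARY_OP + → 2 + 1 = 3. Stack: [3]
STORE_FAST i → i=3. Stack: []
LOAD_FAST i → push 3. Stack: [3]
LOAD_CONST → push 3. Stack: [3, 3]
COMPARE_OP bool(<) → 3 vs 3 = False. Stack: [False]
POP_JUMP_IF_FALSE → pop False; jump. Stack: []
LOAD_FAST r → push 0. Stack: [0]
RETURN_VALUE → return 0.

0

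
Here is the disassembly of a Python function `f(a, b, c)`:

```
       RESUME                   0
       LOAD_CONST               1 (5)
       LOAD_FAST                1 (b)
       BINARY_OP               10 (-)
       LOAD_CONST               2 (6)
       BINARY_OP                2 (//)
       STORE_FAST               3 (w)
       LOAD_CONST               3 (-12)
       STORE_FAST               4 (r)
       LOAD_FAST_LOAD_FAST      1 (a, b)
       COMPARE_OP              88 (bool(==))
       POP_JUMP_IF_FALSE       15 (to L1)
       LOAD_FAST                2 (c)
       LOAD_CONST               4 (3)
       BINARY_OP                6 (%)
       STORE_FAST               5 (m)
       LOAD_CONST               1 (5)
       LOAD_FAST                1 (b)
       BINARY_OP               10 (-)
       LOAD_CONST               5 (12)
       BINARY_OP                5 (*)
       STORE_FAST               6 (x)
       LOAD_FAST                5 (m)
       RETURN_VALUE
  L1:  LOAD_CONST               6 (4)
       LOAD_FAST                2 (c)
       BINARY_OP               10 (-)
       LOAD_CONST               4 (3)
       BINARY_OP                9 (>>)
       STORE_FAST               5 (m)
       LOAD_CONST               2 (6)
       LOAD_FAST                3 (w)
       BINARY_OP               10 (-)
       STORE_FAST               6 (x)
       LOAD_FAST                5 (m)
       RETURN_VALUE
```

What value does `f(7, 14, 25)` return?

LOAD_CONST → push 5. Stack: [5]
LOAD_FAST b → push 14. Stack: [5, 14]
BINARY_OP - → 5 - 14 = -9. Stack: [-9]
LOAD_CONST → push 6. Stack: [-9, 6]
BINARY_OP // → -9 // 6 = -2. Stack: [-2]
STORE_FAST w → w=-2. Stack: []
LOAD_CONST → push -12. Stack: [-12]
STORE_FAST r → r=-12. Stack: []
LOAD_FAST_LOAD_FAST a,b → push 7,14. Stack: [7, 14]
COMPARE_OP bool(==) → 7 vs 14 = False. Stack: [False]
POP_JUMP_IF_FALSE → pop False; jump. Stack: []
LOAD_CONST → push 4. Stack: [4]
LOAD_FAST c → push 25. Stack: [4, 25]
BINARY_OP - → 4 - 25 = -21. Stack: [-21]
LOAD_CONST → push 3. Stack: [-21, 3]
BINARY_OP >> → -21 >> 3 = -3. Stack: [-3]
STORE_FAST m → m=-3. Stack: []
LOAD_CONST → push 6. Stack: [6]
LOAD_FAST w → push -2. Stack: [6, -2]
BINARY_OP - → 6 - -2 = 8. Stack: [8]
STORE_FAST x → x=8. Stack: []
LOAD_FAST m → push -3. Stack: [-3]
RETURN_VALUE → return -3.

-3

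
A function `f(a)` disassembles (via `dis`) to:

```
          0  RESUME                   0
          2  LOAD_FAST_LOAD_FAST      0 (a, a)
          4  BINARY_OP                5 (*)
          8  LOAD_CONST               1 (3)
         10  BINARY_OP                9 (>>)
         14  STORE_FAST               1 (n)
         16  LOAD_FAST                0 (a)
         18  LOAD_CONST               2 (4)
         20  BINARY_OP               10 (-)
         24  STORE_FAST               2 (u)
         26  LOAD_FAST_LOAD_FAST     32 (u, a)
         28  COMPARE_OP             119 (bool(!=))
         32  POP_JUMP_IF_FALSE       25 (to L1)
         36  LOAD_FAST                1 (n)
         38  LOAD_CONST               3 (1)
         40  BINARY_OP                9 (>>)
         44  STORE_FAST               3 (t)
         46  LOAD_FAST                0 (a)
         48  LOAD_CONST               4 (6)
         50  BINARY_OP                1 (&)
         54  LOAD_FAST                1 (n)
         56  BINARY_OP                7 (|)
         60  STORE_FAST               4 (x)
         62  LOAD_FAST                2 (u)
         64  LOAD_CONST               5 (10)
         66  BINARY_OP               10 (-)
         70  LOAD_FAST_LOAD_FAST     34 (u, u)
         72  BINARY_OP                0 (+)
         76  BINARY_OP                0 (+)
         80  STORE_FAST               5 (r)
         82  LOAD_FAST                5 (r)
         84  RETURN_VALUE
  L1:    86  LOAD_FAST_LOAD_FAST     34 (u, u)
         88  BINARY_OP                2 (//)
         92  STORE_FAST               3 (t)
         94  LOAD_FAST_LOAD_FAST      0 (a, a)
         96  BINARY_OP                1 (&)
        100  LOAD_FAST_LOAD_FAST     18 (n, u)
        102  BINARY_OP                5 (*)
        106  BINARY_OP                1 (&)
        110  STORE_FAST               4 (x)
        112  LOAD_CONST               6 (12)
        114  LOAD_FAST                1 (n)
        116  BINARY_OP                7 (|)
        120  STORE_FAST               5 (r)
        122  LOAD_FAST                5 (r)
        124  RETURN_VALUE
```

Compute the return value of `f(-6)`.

-40

LOAD_FAST_LOAD_FAST a,a → push -6,-6. Stack: [-6, -6]
BINARY_OP * → -6 * -6 = 36. Stack: [36]
LOAD_CONST → push 3. Stack: [36, 3]
BINARY_OP >> → 36 >> 3 = 4. Stack: [4]
STORE_FAST n → n=4. Stack: []
LOAD_FAST a → push -6. Stack: [-6]
LOAD_CONST → push 4. Stack: [-6, 4]
BINARY_OP - → -6 - 4 = -10. Stack: [-10]
STORE_FAST u → u=-10. Stack: []
LOAD_FAST_LOAD_FAST u,a → push -10,-6. Stack: [-10, -6]
COMPARE_OP bool(!=) → -10 vs -6 = True. Stack: [True]
POP_JUMP_IF_FALSE → pop True; no jump. Stack: []
LOAD_FAST n → push 4. Stack: [4]
LOAD_CONST → push 1. Stack: [4, 1]
BINARY_OP >> → 4 >> 1 = 2. Stack: [2]
STORE_FAST t → t=2. Stack: []
LOAD_FAST a → push -6. Stack: [-6]
LOAD_CONST → push 6. Stack: [-6, 6]
BINARY_OP & → -6 & 6 = 2. Stack: [2]
LOAD_FAST n → push 4. Stack: [2, 4]
BINARY_OP | → 2 | 4 = 6. Stack: [6]
STORE_FAST x → x=6. Stack: []
LOAD_FAST u → push -10. Stack: [-10]
LOAD_CONST → push 10. Stack: [-10, 10]
BINARY_OP - → -10 - 10 = -20. Stack: [-20]
LOAD_FAST_LOAD_FAST u,u → push -10,-10. Stack: [-20, -10, -10]
BINARY_OP + → -10 + -10 = -20. Stack: [-20, -20]
BINARY_OP + → -20 + -20 = -40. Stack: [-40]
STORE_FAST r → r=-40. Stack: []
LOAD_FAST r → push -40. Stack: [-40]
RETURN_VALUE → return -40.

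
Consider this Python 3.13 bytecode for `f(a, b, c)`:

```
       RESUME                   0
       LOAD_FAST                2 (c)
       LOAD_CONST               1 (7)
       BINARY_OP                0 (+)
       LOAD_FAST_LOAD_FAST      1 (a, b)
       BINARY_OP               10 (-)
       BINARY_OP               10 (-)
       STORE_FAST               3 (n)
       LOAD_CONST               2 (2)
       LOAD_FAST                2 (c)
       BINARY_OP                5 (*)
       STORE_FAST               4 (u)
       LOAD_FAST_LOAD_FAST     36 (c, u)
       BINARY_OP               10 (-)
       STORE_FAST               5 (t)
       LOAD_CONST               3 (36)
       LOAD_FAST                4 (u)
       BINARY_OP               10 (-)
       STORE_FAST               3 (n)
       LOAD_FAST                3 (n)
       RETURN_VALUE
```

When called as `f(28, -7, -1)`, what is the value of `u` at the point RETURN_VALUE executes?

-2

LOAD_FAST c → push -1. Stack: [-1]
LOAD_CONST → push 7. Stack: [-1, 7]
BINARY_OP + → -1 + 7 = 6. Stack: [6]
LOAD_FAST_LOAD_FAST a,b → push 28,-7. Stack: [6, 28, -7]
BINARY_OP - → 28 - -7 = 35. Stack: [6, 35]
BINARY_OP - → 6 - 35 = -29. Stack: [-29]
STORE_FAST n → n=-29. Stack: []
LOAD_CONST → push 2. Stack: [2]
LOAD_FAST c → push -1. Stack: [2, -1]
BINARY_OP * → 2 * -1 = -2. Stack: [-2]
STORE_FAST u → u=-2. Stack: []
LOAD_FAST_LOAD_FAST c,u → push -1,-2. Stack: [-1, -2]
BINARY_OP - → -1 - -2 = 1. Stack: [1]
STORE_FAST t → t=1. Stack: []
LOAD_CONST → push 36. Stack: [36]
LOAD_FAST u → push -2. Stack: [36, -2]
BINARY_OP - → 36 - -2 = 38. Stack: [38]
STORE_FAST n → n=38. Stack: []
LOAD_FAST n → push 38. Stack: [38]
RETURN_VALUE → return 38.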